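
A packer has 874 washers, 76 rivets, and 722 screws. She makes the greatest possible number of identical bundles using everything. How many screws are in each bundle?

19

Number of bundles = gcd(874, 76, 722).
874 = 2 × 19 × 23
76 = 2^2 × 19
722 = 2 × 19^2
gcd(874, 76, 722) = 2 × 19 = 38.
screws per bundle = 722 / 38 = 19.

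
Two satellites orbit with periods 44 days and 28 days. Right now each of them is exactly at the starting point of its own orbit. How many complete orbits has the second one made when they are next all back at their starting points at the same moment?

11 orbits

The first common completion time is the LCM of the periods.
44 = 2^2 × 11
28 = 2^2 × 7
LCM(44, 28) = 2^2 × 7 × 11 = 308.
Orbits for period 28: 308 / 28 = 11.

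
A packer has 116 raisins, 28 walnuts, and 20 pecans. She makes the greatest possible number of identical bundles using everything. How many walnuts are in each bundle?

Number of bundles = gcd(116, 28, 20).
116 = 2^2 × 29
28 = 2^2 × 7
20 = 2^2 × 5
gcd(116, 28, 20) = 2^2 = 4.
walnuts per bundle = 28 / 4 = 7.

7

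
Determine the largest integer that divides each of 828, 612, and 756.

36

828 = 2^2 × 3^2 × 23
612 = 2^2 × 3^2 × 17
756 = 2^2 × 3^3 × 7
gcd(828, 612, 756) = 2^2 × 3^2 = 36.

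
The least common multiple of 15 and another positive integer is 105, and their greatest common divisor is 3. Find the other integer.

21

gcd × lcm = product of the two integers, so the other integer is (3 × 105) / 15 = 21.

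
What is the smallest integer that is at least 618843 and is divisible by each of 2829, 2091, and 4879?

673302

The integer must be a common multiple of 2829, 2091, and 4879, so a multiple of their LCM.
2829 = 3 × 23 × 41
2091 = 3 × 17 × 41
4879 = 7 × 17 × 41
LCM(2829, 2091, 4879) = 3 × 7 × 17 × 23 × 41 = 336651.
Smallest multiple of 336651 that is ≥ 618843: ⌈618843/336651⌉ × 336651 = 2 × 336651 = 673302.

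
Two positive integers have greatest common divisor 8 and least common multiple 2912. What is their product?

23296

For any two positive integers, gcd × lcm = product = 8 × 2912 = 23296.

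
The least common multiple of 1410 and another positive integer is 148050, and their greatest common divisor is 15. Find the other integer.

1575

gcd × lcm = product of the two integers, so the other integer is (15 × 148050) / 1410 = 1575.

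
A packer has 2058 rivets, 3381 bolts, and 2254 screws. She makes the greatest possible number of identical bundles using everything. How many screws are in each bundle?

Number of bundles = gcd(2058, 3381, 2254).
2058 = 2 × 3 × 7^3
3381 = 3 × 7^2 × 23
2254 = 2 × 7^2 × 23
gcd(2058, 3381, 2254) = 7^2 = 49.
screws per bundle = 2254 / 49 = 46.

46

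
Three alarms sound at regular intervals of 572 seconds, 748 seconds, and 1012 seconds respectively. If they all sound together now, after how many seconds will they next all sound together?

We need the least common multiple of the intervals.
572 = 2^2 × 11 × 13
748 = 2^2 × 11 × 17
1012 = 2^2 × 11 × 23
LCM(572, 748, 1012) = 2^2 × 11 × 13 × 17 × 23 = 223652.

223652 seconds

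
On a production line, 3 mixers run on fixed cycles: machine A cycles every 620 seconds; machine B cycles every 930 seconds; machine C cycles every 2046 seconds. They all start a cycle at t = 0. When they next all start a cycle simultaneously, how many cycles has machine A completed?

33 cycles

All finish a whole number of cycles simultaneously at t = LCM of the periods.
620 = 2^2 × 5 × 31
930 = 2 × 3 × 5 × 31
2046 = 2 × 3 × 11 × 31
LCM(620, 930, 2046) = 2^2 × 3 × 5 × 11 × 31 = 20460.
Cycles for period 620: 20460 / 620 = 33.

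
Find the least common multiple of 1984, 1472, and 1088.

775744

1984 = 2^6 × 31
1472 = 2^6 × 23
1088 = 2^6 × 17
LCM(1984, 1472, 1088) = 2^6 × 17 × 23 × 31 = 775744.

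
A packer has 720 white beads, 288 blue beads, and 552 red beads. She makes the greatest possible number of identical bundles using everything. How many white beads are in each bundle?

Number of bundles = gcd(720, 288, 552).
720 = 2^4 × 3^2 × 5
288 = 2^5 × 3^2
552 = 2^3 × 3 × 23
gcd(720, 288, 552) = 2^3 × 3 = 24.
white beads per bundle = 720 / 24 = 30.

30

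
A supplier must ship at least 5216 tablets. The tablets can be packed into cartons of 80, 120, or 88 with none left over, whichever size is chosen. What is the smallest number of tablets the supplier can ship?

The number of tablets must be a common multiple of 80, 120, and 88, so a multiple of their LCM.
80 = 2^4 × 5
120 = 2^3 × 3 × 5
88 = 2^3 × 11
LCM(80, 120, 88) = 2^4 × 3 × 5 × 11 = 2640.
Smallest multiple of 2640 that is ≥ 5216: ⌈5216/2640⌉ × 2640 = 2 × 2640 = 5280.

5280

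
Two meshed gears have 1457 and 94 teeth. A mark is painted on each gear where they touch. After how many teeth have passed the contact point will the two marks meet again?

2914 teeth

They coincide at every common multiple of the periods; the first is the LCM.
1457 = 31 × 47
94 = 2 × 47
LCM(1457, 94) = 2 × 31 × 47 = 2914.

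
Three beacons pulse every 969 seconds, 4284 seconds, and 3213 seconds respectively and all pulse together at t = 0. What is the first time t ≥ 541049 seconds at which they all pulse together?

732564 seconds

Joint pulses occur at multiples of LCM(969, 4284, 3213).
969 = 3 × 17 × 19
4284 = 2^2 × 3^2 × 7 × 17
3213 = 3^3 × 7 × 17
LCM(969, 4284, 3213) = 2^2 × 3^3 × 7 × 17 × 19 = 244188.
Smallest multiple of 244188 that is ≥ 541049: ⌈541049/244188⌉ × 244188 = 3 × 244188 = 732564.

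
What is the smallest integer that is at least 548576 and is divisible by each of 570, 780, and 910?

The integer must be a common multiple of 570, 780, and 910, so a multiple of their LCM.
570 = 2 × 3 × 5 × 19
780 = 2^2 × 3 × 5 × 13
910 = 2 × 5 × 7 × 13
LCM(570, 780, 910) = 2^2 × 3 × 5 × 7 × 13 × 19 = 103740.
Smallest multiple of 103740 that is ≥ 548576: ⌈548576/103740⌉ × 103740 = 6 × 103740 = 622440.

622440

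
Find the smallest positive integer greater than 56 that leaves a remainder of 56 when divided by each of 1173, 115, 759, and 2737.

N − 56 must be a common multiple of 1173, 115, 759, and 2737.
1173 = 3 × 17 × 23
115 = 5 × 23
759 = 3 × 11 × 23
2737 = 7 × 17 × 23
LCM(1173, 115, 759, 2737) = 3 × 5 × 7 × 11 × 17 × 23 = 451605.
Smallest N > 56 is LCM + 56 = 451605 + 56 = 451661.

451661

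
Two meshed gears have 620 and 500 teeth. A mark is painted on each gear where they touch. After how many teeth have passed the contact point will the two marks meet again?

They coincide at every common multiple of the periods; the first is the LCM.
620 = 2^2 × 5 × 31
500 = 2^2 × 5^3
LCM(620, 500) = 2^2 × 5^3 × 31 = 15500.

15500 teeth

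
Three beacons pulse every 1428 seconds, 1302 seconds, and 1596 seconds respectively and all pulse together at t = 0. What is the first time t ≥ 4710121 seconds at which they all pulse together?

Joint pulses occur at multiples of LCM(1428, 1302, 1596).
1428 = 2^2 × 3 × 7 × 17
1302 = 2 × 3 × 7 × 31
1596 = 2^2 × 3 × 7 × 19
LCM(1428, 1302, 1596) = 2^2 × 3 × 7 × 17 × 19 × 31 = 841092.
Smallest multiple of 841092 that is ≥ 4710121: ⌈4710121/841092⌉ × 841092 = 6 × 841092 = 5046552.

5046552 seconds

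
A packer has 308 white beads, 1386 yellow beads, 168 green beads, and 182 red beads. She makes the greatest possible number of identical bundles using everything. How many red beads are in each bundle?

Number of bundles = gcd(308, 1386, 168, 182).
308 = 2^2 × 7 × 11
1386 = 2 × 3^2 × 7 × 11
168 = 2^3 × 3 × 7
182 = 2 × 7 × 13
gcd(308, 1386, 168, 182) = 2 × 7 = 14.
red beads per bundle = 182 / 14 = 13.

13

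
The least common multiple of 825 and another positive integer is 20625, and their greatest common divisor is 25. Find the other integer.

gcd × lcm = product of the two integers, so the other integer is (25 × 20625) / 825 = 625.

625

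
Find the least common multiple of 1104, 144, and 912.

1104 = 2^4 × 3 × 23
144 = 2^4 × 3^2
912 = 2^4 × 3 × 19
LCM(1104, 144, 912) = 2^4 × 3^2 × 19 × 23 = 62928.

62928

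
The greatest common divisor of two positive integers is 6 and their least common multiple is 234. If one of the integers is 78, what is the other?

For two integers, gcd × lcm = product, so the other is (6 × 234) / 78 = 1404 / 78 = 18.

18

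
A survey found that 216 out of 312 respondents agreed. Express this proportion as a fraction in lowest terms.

216 = 2^3 × 3^3
312 = 2^3 × 3 × 13
gcd(216, 312) = 2^3 × 3 = 24.
Divide numerator and denominator by 24: 216/312 = 9/13.

9/13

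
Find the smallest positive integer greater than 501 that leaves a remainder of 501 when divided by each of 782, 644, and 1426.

N − 501 must be a common multiple of 782, 644, and 1426.
782 = 2 × 17 × 23
644 = 2^2 × 7 × 23
1426 = 2 × 23 × 31
LCM(782, 644, 1426) = 2^2 × 7 × 17 × 23 × 31 = 339388.
Smallest N > 501 is LCM + 501 = 339388 + 501 = 339889.

339889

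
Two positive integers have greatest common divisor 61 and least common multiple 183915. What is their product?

For any two positive integers, gcd × lcm = product = 61 × 183915 = 11218815.

11218815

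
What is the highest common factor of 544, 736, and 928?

544 = 2^5 × 17
736 = 2^5 × 23
928 = 2^5 × 29
gcd(544, 736, 928) = 2^5 = 32.

32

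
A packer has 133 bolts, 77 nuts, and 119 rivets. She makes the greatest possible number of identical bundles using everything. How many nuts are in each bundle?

Number of bundles = gcd(133, 77, 119).
133 = 7 × 19
77 = 7 × 11
119 = 7 × 17
gcd(133, 77, 119) = 7.
nuts per bundle = 77 / 7 = 11.

11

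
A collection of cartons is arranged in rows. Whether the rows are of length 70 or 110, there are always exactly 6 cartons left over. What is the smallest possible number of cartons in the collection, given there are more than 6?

776

N − 6 must be a common multiple of 70 and 110.
70 = 2 × 5 × 7
110 = 2 × 5 × 11
LCM(70, 110) = 2 × 5 × 7 × 11 = 770.
Smallest N > 6 is LCM + 6 = 770 + 6 = 776.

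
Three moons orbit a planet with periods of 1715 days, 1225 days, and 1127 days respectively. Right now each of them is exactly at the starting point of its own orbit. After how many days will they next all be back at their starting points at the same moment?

197225 days

We need the least common multiple of the intervals.
1715 = 5 × 7^3
1225 = 5^2 × 7^2
1127 = 7^2 × 23
LCM(1715, 1225, 1127) = 5^2 × 7^3 × 23 = 197225.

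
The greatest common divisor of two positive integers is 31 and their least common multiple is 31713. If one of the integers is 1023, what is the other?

961

For two integers, gcd × lcm = product, so the other is (31 × 31713) / 1023 = 983103 / 1023 = 961.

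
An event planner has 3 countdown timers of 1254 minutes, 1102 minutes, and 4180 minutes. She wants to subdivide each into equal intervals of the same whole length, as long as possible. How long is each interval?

38 minutes

The interval must divide each timer length; the longest such is the gcd.
1254 = 2 × 3 × 11 × 19
1102 = 2 × 19 × 29
4180 = 2^2 × 5 × 11 × 19
gcd(1254, 1102, 4180) = 2 × 19 = 38.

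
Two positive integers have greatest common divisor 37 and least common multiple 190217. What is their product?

7038029

For any two positive integers, gcd × lcm = product = 37 × 190217 = 7038029.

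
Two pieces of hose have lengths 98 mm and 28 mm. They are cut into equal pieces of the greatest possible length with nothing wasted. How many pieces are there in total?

9

Piece length = gcd(98, 28).
98 = 2 × 7^2
28 = 2^2 × 7
gcd(98, 28) = 2 × 7 = 14.
Total pieces = 98/14 + 28/14 = 7 + 2 = 9.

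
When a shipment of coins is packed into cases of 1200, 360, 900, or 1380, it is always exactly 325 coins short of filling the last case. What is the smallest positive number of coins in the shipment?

Being 325 short of a full case of size k means N ≡ −325 (mod k), i.e. N + 325 is a multiple of each size.
1200 = 2^4 × 3 × 5^2
360 = 2^3 × 3^2 × 5
900 = 2^2 × 3^2 × 5^2
1380 = 2^2 × 3 × 5 × 23
LCM(1200, 360, 900, 1380) = 2^4 × 3^2 × 5^2 × 23 = 82800.
Smallest positive N is 82800 − 325 = 82475.

82475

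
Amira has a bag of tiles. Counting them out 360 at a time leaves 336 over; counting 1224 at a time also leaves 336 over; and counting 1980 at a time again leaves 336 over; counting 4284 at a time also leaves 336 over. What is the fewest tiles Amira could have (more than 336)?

N − 336 must be a common multiple of 360, 1224, 1980, and 4284.
360 = 2^3 × 3^2 × 5
1224 = 2^3 × 3^2 × 17
1980 = 2^2 × 3^2 × 5 × 11
4284 = 2^2 × 3^2 × 7 × 17
LCM(360, 1224, 1980, 4284) = 2^3 × 3^2 × 5 × 7 × 11 × 17 = 471240.
Smallest N > 336 is LCM + 336 = 471240 + 336 = 471576.

471576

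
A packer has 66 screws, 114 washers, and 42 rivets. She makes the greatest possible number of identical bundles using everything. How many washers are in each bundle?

Number of bundles = gcd(66, 114, 42).
66 = 2 × 3 × 11
114 = 2 × 3 × 19
42 = 2 × 3 × 7
gcd(66, 114, 42) = 2 × 3 = 6.
washers per bundle = 114 / 6 = 19.

19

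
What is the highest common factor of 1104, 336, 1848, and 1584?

24

1104 = 2^4 × 3 × 23
336 = 2^4 × 3 × 7
1848 = 2^3 × 3 × 7 × 11
1584 = 2^4 × 3^2 × 11
gcd(1104, 336, 1848, 1584) = 2^3 × 3 = 24.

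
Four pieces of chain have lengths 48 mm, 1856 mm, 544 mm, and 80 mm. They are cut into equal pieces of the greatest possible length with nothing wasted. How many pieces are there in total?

Piece length = gcd(48, 1856, 544, 80).
48 = 2^4 × 3
1856 = 2^6 × 29
544 = 2^5 × 17
80 = 2^4 × 5
gcd(48, 1856, 544, 80) = 2^4 = 16.
Total pieces = 48/16 + 1856/16 + 544/16 + 80/16 = 3 + 116 + 34 + 5 = 158.

158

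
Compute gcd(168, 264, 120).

24

168 = 2^3 × 3 × 7
264 = 2^3 × 3 × 11
120 = 2^3 × 3 × 5
gcd(168, 264, 120) = 2^3 × 3 = 24.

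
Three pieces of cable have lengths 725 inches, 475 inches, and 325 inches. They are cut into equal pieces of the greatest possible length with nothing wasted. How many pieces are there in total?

61

Piece length = gcd(725, 475, 325).
725 = 5^2 × 29
475 = 5^2 × 19
325 = 5^2 × 13
gcd(725, 475, 325) = 5^2 = 25.
Total pieces = 725/25 + 475/25 + 325/25 = 29 + 19 + 13 = 61.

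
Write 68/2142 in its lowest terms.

68 = 2^2 × 17
2142 = 2 × 3^2 × 7 × 17
gcd(68, 2142) = 2 × 17 = 34.
Divide numerator and denominator by 34: 68/2142 = 2/63.

2/63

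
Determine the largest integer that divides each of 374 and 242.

374 = 2 × 11 × 17
242 = 2 × 11^2
gcd(374, 242) = 2 × 11 = 22.

22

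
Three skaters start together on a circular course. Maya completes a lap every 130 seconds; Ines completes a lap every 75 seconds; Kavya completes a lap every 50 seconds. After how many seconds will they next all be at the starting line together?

We need the least common multiple of the intervals.
130 = 2 × 5 × 13
75 = 3 × 5^2
50 = 2 × 5^2
LCM(130, 75, 50) = 2 × 3 × 5^2 × 13 = 1950.

1950 seconds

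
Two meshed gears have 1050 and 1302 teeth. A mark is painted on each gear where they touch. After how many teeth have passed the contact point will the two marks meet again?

The first simultaneous occurrence is after LCM of the individual periods.
1050 = 2 × 3 × 5^2 × 7
1302 = 2 × 3 × 7 × 31
LCM(1050, 1302) = 2 × 3 × 5^2 × 7 × 31 = 32550.

32550 teeth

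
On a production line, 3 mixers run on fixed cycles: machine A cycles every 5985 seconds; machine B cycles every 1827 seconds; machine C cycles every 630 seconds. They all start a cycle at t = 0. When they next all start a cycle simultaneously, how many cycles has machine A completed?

The first common completion time is the LCM of the periods.
5985 = 3^2 × 5 × 7 × 19
1827 = 3^2 × 7 × 29
630 = 2 × 3^2 × 5 × 7
LCM(5985, 1827, 630) = 2 × 3^2 × 5 × 7 × 19 × 29 = 347130.
Cycles for period 5985: 347130 / 5985 = 58.

58 cycles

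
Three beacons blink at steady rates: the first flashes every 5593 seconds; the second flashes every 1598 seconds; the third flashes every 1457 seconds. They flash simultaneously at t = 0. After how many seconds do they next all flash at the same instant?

346766 seconds

We need the least common multiple of the intervals.
5593 = 7 × 17 × 47
1598 = 2 × 17 × 47
1457 = 31 × 47
LCM(5593, 1598, 1457) = 2 × 7 × 17 × 31 × 47 = 346766.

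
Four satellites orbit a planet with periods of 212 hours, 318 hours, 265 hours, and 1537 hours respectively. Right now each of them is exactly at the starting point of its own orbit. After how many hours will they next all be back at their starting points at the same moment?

92220 hours

The first simultaneous occurrence is after LCM of the individual periods.
212 = 2^2 × 53
318 = 2 × 3 × 53
265 = 5 × 53
1537 = 29 × 53
LCM(212, 318, 265, 1537) = 2^2 × 3 × 5 × 29 × 53 = 92220.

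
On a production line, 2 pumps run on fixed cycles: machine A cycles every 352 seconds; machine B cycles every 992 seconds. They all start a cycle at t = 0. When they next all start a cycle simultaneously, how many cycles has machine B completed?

11 cycles

All finish a whole number of cycles simultaneously at t = LCM of the periods.
352 = 2^5 × 11
992 = 2^5 × 31
LCM(352, 992) = 2^5 × 11 × 31 = 10912.
Cycles for period 992: 10912 / 992 = 11.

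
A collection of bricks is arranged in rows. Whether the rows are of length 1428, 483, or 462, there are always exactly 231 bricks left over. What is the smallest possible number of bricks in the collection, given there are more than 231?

361515

N − 231 must be a common multiple of 1428, 483, and 462.
1428 = 2^2 × 3 × 7 × 17
483 = 3 × 7 × 23
462 = 2 × 3 × 7 × 11
LCM(1428, 483, 462) = 2^2 × 3 × 7 × 11 × 17 × 23 = 361284.
Smallest N > 231 is LCM + 231 = 361284 + 231 = 361515.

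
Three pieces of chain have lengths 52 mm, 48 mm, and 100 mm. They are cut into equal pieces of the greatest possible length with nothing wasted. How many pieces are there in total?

50

Piece length = gcd(52, 48, 100).
52 = 2^2 × 13
48 = 2^4 × 3
100 = 2^2 × 5^2
gcd(52, 48, 100) = 2^2 = 4.
Total pieces = 52/4 + 48/4 + 100/4 = 13 + 12 + 25 = 50.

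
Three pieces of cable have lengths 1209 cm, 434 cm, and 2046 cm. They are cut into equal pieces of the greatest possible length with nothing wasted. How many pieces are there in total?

Piece length = gcd(1209, 434, 2046).
1209 = 3 × 13 × 31
434 = 2 × 7 × 31
2046 = 2 × 3 × 11 × 31
gcd(1209, 434, 2046) = 31.
Total pieces = 1209/31 + 434/31 + 2046/31 = 39 + 14 + 66 = 119.

119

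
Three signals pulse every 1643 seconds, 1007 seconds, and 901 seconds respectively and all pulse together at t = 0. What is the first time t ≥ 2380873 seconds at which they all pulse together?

2653445 seconds

Joint pulses occur at multiples of LCM(1643, 1007, 901).
1643 = 31 × 53
1007 = 19 × 53
901 = 17 × 53
LCM(1643, 1007, 901) = 17 × 19 × 31 × 53 = 530689.
Smallest multiple of 530689 that is ≥ 2380873: ⌈2380873/530689⌉ × 530689 = 5 × 530689 = 2653445.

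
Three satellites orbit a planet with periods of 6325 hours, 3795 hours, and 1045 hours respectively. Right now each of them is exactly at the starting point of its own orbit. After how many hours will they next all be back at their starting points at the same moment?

They coincide at every common multiple of the periods; the first is the LCM.
6325 = 5^2 × 11 × 23
3795 = 3 × 5 × 11 × 23
1045 = 5 × 11 × 19
LCM(6325, 3795, 1045) = 3 × 5^2 × 11 × 19 × 23 = 360525.

360525 hours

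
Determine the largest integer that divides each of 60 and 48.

12

60 = 2^2 × 3 × 5
48 = 2^4 × 3
gcd(60, 48) = 2^2 × 3 = 12.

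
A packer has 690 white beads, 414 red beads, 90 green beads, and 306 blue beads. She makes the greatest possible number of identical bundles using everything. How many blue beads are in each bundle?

Number of bundles = gcd(690, 414, 90, 306).
690 = 2 × 3 × 5 × 23
414 = 2 × 3^2 × 23
90 = 2 × 3^2 × 5
306 = 2 × 3^2 × 17
gcd(690, 414, 90, 306) = 2 × 3 = 6.
blue beads per bundle = 306 / 6 = 51.

51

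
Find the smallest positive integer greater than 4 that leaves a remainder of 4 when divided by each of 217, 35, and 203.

31469

N − 4 must be a common multiple of 217, 35, and 203.
217 = 7 × 31
35 = 5 × 7
203 = 7 × 29
LCM(217, 35, 203) = 5 × 7 × 29 × 31 = 31465.
Smallest N > 4 is LCM + 4 = 31465 + 4 = 31469.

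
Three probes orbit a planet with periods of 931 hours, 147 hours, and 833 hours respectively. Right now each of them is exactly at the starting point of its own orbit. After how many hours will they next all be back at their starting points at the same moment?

The first simultaneous occurrence is after LCM of the individual periods.
931 = 7^2 × 19
147 = 3 × 7^2
833 = 7^2 × 17
LCM(931, 147, 833) = 3 × 7^2 × 17 × 19 = 47481.

47481 hours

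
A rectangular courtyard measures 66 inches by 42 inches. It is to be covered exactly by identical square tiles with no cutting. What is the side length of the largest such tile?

6 inches

The tile side must divide both 66 and 42, so the largest is their gcd.
66 = 2 × 3 × 11
42 = 2 × 3 × 7
gcd(66, 42) = 2 × 3 = 6.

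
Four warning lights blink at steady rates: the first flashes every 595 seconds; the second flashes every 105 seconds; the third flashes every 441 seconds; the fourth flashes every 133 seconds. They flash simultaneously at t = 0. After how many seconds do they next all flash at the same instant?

712215 seconds

We need the least common multiple of the intervals.
595 = 5 × 7 × 17
105 = 3 × 5 × 7
441 = 3^2 × 7^2
133 = 7 × 19
LCM(595, 105, 441, 133) = 3^2 × 5 × 7^2 × 17 × 19 = 712215.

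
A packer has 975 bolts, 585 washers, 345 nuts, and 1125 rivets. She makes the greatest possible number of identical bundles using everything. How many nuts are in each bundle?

Number of bundles = gcd(975, 585, 345, 1125).
975 = 3 × 5^2 × 13
585 = 3^2 × 5 × 13
345 = 3 × 5 × 23
1125 = 3^2 × 5^3
gcd(975, 585, 345, 1125) = 3 × 5 = 15.
nuts per bundle = 345 / 15 = 23.

23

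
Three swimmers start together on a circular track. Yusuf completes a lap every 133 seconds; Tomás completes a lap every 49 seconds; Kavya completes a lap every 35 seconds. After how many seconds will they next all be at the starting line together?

The first simultaneous occurrence is after LCM of the individual periods.
133 = 7 × 19
49 = 7^2
35 = 5 × 7
LCM(133, 49, 35) = 5 × 7^2 × 19 = 4655.

4655 seconds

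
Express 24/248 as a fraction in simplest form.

3/31

24 = 2^3 × 3
248 = 2^3 × 31
gcd(24, 248) = 2^3 = 8.
Divide numerator and denominator by 8: 24/248 = 3/31.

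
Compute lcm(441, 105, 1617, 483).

441 = 3^2 × 7^2
105 = 3 × 5 × 7
1617 = 3 × 7^2 × 11
483 = 3 × 7 × 23
LCM(441, 105, 1617, 483) = 3^2 × 5 × 7^2 × 11 × 23 = 557865.

557865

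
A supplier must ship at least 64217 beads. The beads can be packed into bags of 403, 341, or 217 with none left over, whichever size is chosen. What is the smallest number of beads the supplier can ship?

93093

The number of beads must be a common multiple of 403, 341, and 217, so a multiple of their LCM.
403 = 13 × 31
341 = 11 × 31
217 = 7 × 31
LCM(403, 341, 217) = 7 × 11 × 13 × 31 = 31031.
Smallest multiple of 31031 that is ≥ 64217: ⌈64217/31031⌉ × 31031 = 3 × 31031 = 93093.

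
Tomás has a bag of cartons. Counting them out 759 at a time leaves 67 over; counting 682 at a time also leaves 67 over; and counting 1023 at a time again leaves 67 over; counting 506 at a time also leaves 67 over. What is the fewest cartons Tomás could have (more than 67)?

N − 67 must be a common multiple of 759, 682, 1023, and 506.
759 = 3 × 11 × 23
682 = 2 × 11 × 31
1023 = 3 × 11 × 31
506 = 2 × 11 × 23
LCM(759, 682, 1023, 506) = 2 × 3 × 11 × 23 × 31 = 47058.
Smallest N > 67 is LCM + 67 = 47058 + 67 = 47125.

47125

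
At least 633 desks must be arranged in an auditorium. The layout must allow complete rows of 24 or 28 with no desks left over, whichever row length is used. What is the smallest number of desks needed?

672

The number of desks must be a common multiple of 24 and 28, so a multiple of their LCM.
24 = 2^3 × 3
28 = 2^2 × 7
LCM(24, 28) = 2^3 × 3 × 7 = 168.
Smallest multiple of 168 that is ≥ 633: ⌈633/168⌉ × 168 = 4 × 168 = 672.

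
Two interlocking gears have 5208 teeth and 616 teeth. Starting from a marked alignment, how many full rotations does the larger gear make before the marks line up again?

They are all back at their starting positions together after one LCM of the periods.
5208 = 2^3 × 3 × 7 × 31
616 = 2^3 × 7 × 11
LCM(5208, 616) = 2^3 × 3 × 7 × 11 × 31 = 57288.
Rotations for period 5208: 57288 / 5208 = 11.

11 rotations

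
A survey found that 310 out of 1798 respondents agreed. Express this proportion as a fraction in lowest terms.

5/29

310 = 2 × 5 × 31
1798 = 2 × 29 × 31
gcd(310, 1798) = 2 × 31 = 62.
Divide numerator and denominator by 62: 310/1798 = 5/29.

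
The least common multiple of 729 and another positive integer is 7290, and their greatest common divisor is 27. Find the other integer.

gcd × lcm = product of the two integers, so the other integer is (27 × 7290) / 729 = 270.

270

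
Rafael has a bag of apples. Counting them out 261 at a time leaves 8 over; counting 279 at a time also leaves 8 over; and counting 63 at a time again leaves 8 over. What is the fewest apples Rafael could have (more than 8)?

N − 8 must be a common multiple of 261, 279, and 63.
261 = 3^2 × 29
279 = 3^2 × 31
63 = 3^2 × 7
LCM(261, 279, 63) = 3^2 × 7 × 29 × 31 = 56637.
Smallest N > 8 is LCM + 8 = 56637 + 8 = 56645.

56645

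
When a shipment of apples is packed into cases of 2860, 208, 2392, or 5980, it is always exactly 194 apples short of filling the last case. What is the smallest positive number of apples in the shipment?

262926

Being 194 short of a full case of size k means N ≡ −194 (mod k), i.e. N + 194 is a multiple of each size.
2860 = 2^2 × 5 × 11 × 13
208 = 2^4 × 13
2392 = 2^3 × 13 × 23
5980 = 2^2 × 5 × 13 × 23
LCM(2860, 208, 2392, 5980) = 2^4 × 5 × 11 × 13 × 23 = 263120.
Smallest positive N is 263120 − 194 = 262926.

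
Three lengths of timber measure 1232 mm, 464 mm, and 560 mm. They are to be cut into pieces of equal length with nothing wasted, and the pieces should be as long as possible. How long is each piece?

Each piece length must divide every original length, so the longest possible is gcd(1232, 464, 560).
1232 = 2^4 × 7 × 11
464 = 2^4 × 29
560 = 2^4 × 5 × 7
gcd(1232, 464, 560) = 2^4 = 16.

16 mm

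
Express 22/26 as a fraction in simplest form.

11/13

22 = 2 × 11
26 = 2 × 13
gcd(22, 26) = 2.
Divide numerator and denominator by 2: 22/26 = 11/13.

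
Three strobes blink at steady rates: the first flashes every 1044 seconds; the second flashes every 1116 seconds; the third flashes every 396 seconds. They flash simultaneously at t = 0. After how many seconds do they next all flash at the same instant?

356004 seconds

We need the least common multiple of the intervals.
1044 = 2^2 × 3^2 × 29
1116 = 2^2 × 3^2 × 31
396 = 2^2 × 3^2 × 11
LCM(1044, 1116, 396) = 2^2 × 3^2 × 11 × 29 × 31 = 356004.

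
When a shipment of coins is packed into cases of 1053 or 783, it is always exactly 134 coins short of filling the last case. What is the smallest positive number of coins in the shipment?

30403

Being 134 short of a full case of size k means N ≡ −134 (mod k), i.e. N + 134 is a multiple of each size.
1053 = 3^4 × 13
783 = 3^3 × 29
LCM(1053, 783) = 3^4 × 13 × 29 = 30537.
Smallest positive N is 30537 − 134 = 30403.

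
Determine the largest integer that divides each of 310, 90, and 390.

10

310 = 2 × 5 × 31
90 = 2 × 3^2 × 5
390 = 2 × 3 × 5 × 13
gcd(310, 90, 390) = 2 × 5 = 10.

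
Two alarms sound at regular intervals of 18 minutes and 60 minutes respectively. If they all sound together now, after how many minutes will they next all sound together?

We need the least common multiple of the intervals.
18 = 2 × 3^2
60 = 2^2 × 3 × 5
LCM(18, 60) = 2^2 × 3^2 × 5 = 180.

180 minutes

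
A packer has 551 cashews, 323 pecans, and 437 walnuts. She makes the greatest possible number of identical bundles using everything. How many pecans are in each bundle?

17

Number of bundles = gcd(551, 323, 437).
551 = 19 × 29
323 = 17 × 19
437 = 19 × 23
gcd(551, 323, 437) = 19.
pecans per bundle = 323 / 19 = 17.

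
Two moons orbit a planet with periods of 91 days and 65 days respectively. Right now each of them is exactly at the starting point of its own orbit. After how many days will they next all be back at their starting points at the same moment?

455 days

The first simultaneous occurrence is after LCM of the individual periods.
91 = 7 × 13
65 = 5 × 13
LCM(91, 65) = 5 × 7 × 13 = 455.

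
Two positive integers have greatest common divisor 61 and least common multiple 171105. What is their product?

10437405

For any two positive integers, gcd × lcm = product = 61 × 171105 = 10437405.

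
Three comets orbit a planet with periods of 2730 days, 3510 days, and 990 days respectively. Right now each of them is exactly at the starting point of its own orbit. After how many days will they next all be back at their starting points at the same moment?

270270 days

They coincide at every common multiple of the periods; the first is the LCM.
2730 = 2 × 3 × 5 × 7 × 13
3510 = 2 × 3^3 × 5 × 13
990 = 2 × 3^2 × 5 × 11
LCM(2730, 3510, 990) = 2 × 3^3 × 5 × 7 × 11 × 13 = 270270.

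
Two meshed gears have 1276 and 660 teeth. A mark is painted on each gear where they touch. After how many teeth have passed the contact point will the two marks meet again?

19140 teeth

We need the least common multiple of the intervals.
1276 = 2^2 × 11 × 29
660 = 2^2 × 3 × 5 × 11
LCM(1276, 660) = 2^2 × 3 × 5 × 11 × 29 = 19140.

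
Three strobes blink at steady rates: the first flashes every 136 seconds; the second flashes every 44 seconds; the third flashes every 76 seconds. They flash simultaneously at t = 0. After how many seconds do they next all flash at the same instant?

The first simultaneous occurrence is after LCM of the individual periods.
136 = 2^3 × 17
44 = 2^2 × 11
76 = 2^2 × 19
LCM(136, 44, 76) = 2^3 × 11 × 17 × 19 = 28424.

28424 seconds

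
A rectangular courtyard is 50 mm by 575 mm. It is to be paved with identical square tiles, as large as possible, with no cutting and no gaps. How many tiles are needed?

Tile side = gcd(50, 575).
50 = 2 × 5^2
575 = 5^2 × 23
gcd(50, 575) = 5^2 = 25.
Tiles: (50/25) × (575/25) = 2 × 23 = 46.

46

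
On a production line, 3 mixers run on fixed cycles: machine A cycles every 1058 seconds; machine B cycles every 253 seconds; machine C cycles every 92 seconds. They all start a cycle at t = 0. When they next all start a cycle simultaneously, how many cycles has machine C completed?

The first common completion time is the LCM of the periods.
1058 = 2 × 23^2
253 = 11 × 23
92 = 2^2 × 23
LCM(1058, 253, 92) = 2^2 × 11 × 23^2 = 23276.
Cycles for period 92: 23276 / 92 = 253.

253 cycles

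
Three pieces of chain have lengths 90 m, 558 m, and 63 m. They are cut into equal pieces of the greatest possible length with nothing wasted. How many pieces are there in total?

79

Piece length = gcd(90, 558, 63).
90 = 2 × 3^2 × 5
558 = 2 × 3^2 × 31
63 = 3^2 × 7
gcd(90, 558, 63) = 3^2 = 9.
Total pieces = 90/9 + 558/9 + 63/9 = 10 + 62 + 7 = 79.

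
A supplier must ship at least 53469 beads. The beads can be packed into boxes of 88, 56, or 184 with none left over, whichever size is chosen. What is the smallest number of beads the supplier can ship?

56672

The number of beads must be a common multiple of 88, 56, and 184, so a multiple of their LCM.
88 = 2^3 × 11
56 = 2^3 × 7
184 = 2^3 × 23
LCM(88, 56, 184) = 2^3 × 7 × 11 × 23 = 14168.
Smallest multiple of 14168 that is ≥ 53469: ⌈53469/14168⌉ × 14168 = 4 × 14168 = 56672.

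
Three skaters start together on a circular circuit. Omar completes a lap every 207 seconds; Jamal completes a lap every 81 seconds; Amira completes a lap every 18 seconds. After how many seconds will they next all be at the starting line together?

3726 seconds

The first simultaneous occurrence is after LCM of the individual periods.
207 = 3^2 × 23
81 = 3^4
18 = 2 × 3^2
LCM(207, 81, 18) = 2 × 3^4 × 23 = 3726.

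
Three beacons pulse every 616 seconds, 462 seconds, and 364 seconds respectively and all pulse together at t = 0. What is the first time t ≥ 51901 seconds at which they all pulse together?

72072 seconds

Joint pulses occur at multiples of LCM(616, 462, 364).
616 = 2^3 × 7 × 11
462 = 2 × 3 × 7 × 11
364 = 2^2 × 7 × 13
LCM(616, 462, 364) = 2^3 × 3 × 7 × 11 × 13 = 24024.
Smallest multiple of 24024 that is ≥ 51901: ⌈51901/24024⌉ × 24024 = 3 × 24024 = 72072.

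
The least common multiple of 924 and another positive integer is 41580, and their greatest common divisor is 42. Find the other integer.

gcd × lcm = product of the two integers, so the other integer is (42 × 41580) / 924 = 1890.

1890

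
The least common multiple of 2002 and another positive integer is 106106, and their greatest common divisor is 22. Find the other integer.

1166

gcd × lcm = product of the two integers, so the other integer is (22 × 106106) / 2002 = 1166.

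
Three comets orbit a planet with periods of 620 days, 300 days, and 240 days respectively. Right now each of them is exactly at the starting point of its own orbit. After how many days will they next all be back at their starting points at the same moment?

37200 days

We need the least common multiple of the intervals.
620 = 2^2 × 5 × 31
300 = 2^2 × 3 × 5^2
240 = 2^4 × 3 × 5
LCM(620, 300, 240) = 2^4 × 3 × 5^2 × 31 = 37200.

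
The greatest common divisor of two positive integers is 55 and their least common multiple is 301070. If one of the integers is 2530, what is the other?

For two integers, gcd × lcm = product, so the other is (55 × 301070) / 2530 = 16558850 / 2530 = 6545.

6545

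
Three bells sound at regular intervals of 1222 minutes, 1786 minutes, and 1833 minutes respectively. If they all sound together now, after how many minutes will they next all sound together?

69654 minutes

We need the least common multiple of the intervals.
1222 = 2 × 13 × 47
1786 = 2 × 19 × 47
1833 = 3 × 13 × 47
LCM(1222, 1786, 1833) = 2 × 3 × 13 × 19 × 47 = 69654.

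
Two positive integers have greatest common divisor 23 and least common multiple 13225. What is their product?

For any two positive integers, gcd × lcm = product = 23 × 13225 = 304175.

304175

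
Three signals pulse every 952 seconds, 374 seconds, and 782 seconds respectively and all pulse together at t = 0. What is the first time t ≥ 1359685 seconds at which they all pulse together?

1445136 seconds

Joint pulses occur at multiples of LCM(952, 374, 782).
952 = 2^3 × 7 × 17
374 = 2 × 11 × 17
782 = 2 × 17 × 23
LCM(952, 374, 782) = 2^3 × 7 × 11 × 17 × 23 = 240856.
Smallest multiple of 240856 that is ≥ 1359685: ⌈1359685/240856⌉ × 240856 = 6 × 240856 = 1445136.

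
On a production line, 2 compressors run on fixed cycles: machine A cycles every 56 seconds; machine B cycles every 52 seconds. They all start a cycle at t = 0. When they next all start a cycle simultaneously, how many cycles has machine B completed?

They are all back at their starting positions together after one LCM of the periods.
56 = 2^3 × 7
52 = 2^2 × 13
LCM(56, 52) = 2^3 × 7 × 13 = 728.
Cycles for period 52: 728 / 52 = 14.

14 cycles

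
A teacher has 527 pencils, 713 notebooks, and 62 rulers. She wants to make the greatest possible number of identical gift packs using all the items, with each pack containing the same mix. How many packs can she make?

The pack count must divide each quantity, so the greatest is gcd(527, 713, 62).
527 = 17 × 31
713 = 23 × 31
62 = 2 × 31
gcd(527, 713, 62) = 31.

31 packs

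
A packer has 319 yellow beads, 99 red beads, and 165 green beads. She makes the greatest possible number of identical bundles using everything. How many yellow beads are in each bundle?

29

Number of bundles = gcd(319, 99, 165).
319 = 11 × 29
99 = 3^2 × 11
165 = 3 × 5 × 11
gcd(319, 99, 165) = 11.
yellow beads per bundle = 319 / 11 = 29.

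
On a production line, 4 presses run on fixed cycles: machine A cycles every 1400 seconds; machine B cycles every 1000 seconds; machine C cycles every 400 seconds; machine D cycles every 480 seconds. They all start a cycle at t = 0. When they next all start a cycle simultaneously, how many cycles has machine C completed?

They are all back at their starting positions together after one LCM of the periods.
1400 = 2^3 × 5^2 × 7
1000 = 2^3 × 5^3
400 = 2^4 × 5^2
480 = 2^5 × 3 × 5
LCM(1400, 1000, 400, 480) = 2^5 × 3 × 5^3 × 7 = 84000.
Cycles for period 400: 84000 / 400 = 210.

210 cycles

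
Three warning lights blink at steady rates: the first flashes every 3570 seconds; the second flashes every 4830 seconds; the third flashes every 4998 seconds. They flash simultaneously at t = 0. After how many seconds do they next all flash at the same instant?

574770 seconds

The first simultaneous occurrence is after LCM of the individual periods.
3570 = 2 × 3 × 5 × 7 × 17
4830 = 2 × 3 × 5 × 7 × 23
4998 = 2 × 3 × 7^2 × 17
LCM(3570, 4830, 4998) = 2 × 3 × 5 × 7^2 × 17 × 23 = 574770.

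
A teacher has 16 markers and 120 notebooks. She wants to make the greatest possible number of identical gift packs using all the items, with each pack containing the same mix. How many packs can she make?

The pack count must divide each quantity, so the greatest is gcd(16, 120).
16 = 2^4
120 = 2^3 × 3 × 5
gcd(16, 120) = 2^3 = 8.

8 packs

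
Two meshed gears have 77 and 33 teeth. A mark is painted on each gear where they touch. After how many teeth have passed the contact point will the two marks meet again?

231 teeth

We need the least common multiple of the intervals.
77 = 7 × 11
33 = 3 × 11
LCM(77, 33) = 3 × 7 × 11 = 231.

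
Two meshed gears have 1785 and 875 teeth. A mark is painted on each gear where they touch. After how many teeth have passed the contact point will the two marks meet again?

44625 teeth

They coincide at every common multiple of the periods; the first is the LCM.
1785 = 3 × 5 × 7 × 17
875 = 5^3 × 7
LCM(1785, 875) = 3 × 5^3 × 7 × 17 = 44625.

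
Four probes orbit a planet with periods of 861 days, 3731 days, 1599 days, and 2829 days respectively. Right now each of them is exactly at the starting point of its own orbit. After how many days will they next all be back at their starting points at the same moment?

257439 days

We need the least common multiple of the intervals.
861 = 3 × 7 × 41
3731 = 7 × 13 × 41
1599 = 3 × 13 × 41
2829 = 3 × 23 × 41
LCM(861, 3731, 1599, 2829) = 3 × 7 × 13 × 23 × 41 = 257439.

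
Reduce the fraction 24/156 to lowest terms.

24 = 2^3 × 3
156 = 2^2 × 3 × 13
gcd(24, 156) = 2^2 × 3 = 12.
Divide numerator and denominator by 12: 24/156 = 2/13.

2/13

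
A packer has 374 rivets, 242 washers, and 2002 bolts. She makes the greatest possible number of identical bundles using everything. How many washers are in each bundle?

Number of bundles = gcd(374, 242, 2002).
374 = 2 × 11 × 17
242 = 2 × 11^2
2002 = 2 × 7 × 11 × 13
gcd(374, 242, 2002) = 2 × 11 = 22.
washers per bundle = 242 / 22 = 11.

11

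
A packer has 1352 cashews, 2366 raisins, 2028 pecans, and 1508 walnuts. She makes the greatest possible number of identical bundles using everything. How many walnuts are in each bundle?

58

Number of bundles = gcd(1352, 2366, 2028, 1508).
1352 = 2^3 × 13^2
2366 = 2 × 7 × 13^2
2028 = 2^2 × 3 × 13^2
1508 = 2^2 × 13 × 29
gcd(1352, 2366, 2028, 1508) = 2 × 13 = 26.
walnuts per bundle = 1508 / 26 = 58.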